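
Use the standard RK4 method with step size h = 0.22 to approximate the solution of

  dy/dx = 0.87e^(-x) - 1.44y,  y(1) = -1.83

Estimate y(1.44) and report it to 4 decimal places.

RK4: k1 = f(x_n, y_n); k2 = f(x_n + h/2, y_n + (h/2)·k1); k3 = f(x_n + h/2, y_n + (h/2)·k2); k4 = f(x_n + h, y_n + h·k3); y_{n+1} = y_n + (h/6)·(k1 + 2k2 + 2k3 + k4).
x=1.000000, y=-1.830000:
  k1 = f(1.000000, -1.830000) = 2.955255
  k2 = f(1.110000, -1.504922) = 2.453804
  k3 = f(1.110000, -1.560082) = 2.533234
  k4 = f(1.220000, -1.272689) = 2.089522
  y ← -1.830000 + (0.22/6)·(k1 + 2k2 + 2k3 + k4) = -1.279309
x=1.220000, y=-1.279309:
  k1 = f(1.220000, -1.279309) = 2.099055
  k2 = f(1.330000, -1.048413) = 1.739810
  k3 = f(1.330000, -1.087930) = 1.796714
  k4 = f(1.440000, -0.884032) = 1.479133
  y ← -1.279309 + (0.22/6)·(k1 + 2k2 + 2k3 + k4) = -0.888763
y(1.44) ≈ -0.8888

-0.8888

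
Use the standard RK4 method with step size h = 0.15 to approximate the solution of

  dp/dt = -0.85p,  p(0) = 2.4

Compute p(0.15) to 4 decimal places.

RK4: k1 = f(t_n, p_n); k2 = f(t_n + h/2, p_n + (h/2)·k1); k3 = f(t_n + h/2, p_n + (h/2)·k2); k4 = f(t_n + h, p_n + h·k3); p_{n+1} = p_n + (h/6)·(k1 + 2k2 + 2k3 + k4).
t=0.000000, p=2.400000:
  k1 = f(0.000000, 2.400000) = -2.040000
  k2 = f(0.075000, 2.247000) = -1.909950
  k3 = f(0.075000, 2.256754) = -1.918241
  k4 = f(0.150000, 2.112264) = -1.795424
  p ← 2.400000 + (0.15/6)·(k1 + 2k2 + 2k3 + k4) = 2.112705
p(0.15) ≈ 2.1127

2.1127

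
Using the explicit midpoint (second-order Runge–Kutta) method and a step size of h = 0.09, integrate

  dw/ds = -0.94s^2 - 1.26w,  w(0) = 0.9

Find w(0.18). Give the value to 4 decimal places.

Midpoint: k1 = f(s_n, w_n); k2 = f(s_n + h/2, w_n + (h/2)·k1); w_{n+1} = w_n + h·k2.
s=0.000000, w=0.900000:
  k1 = f(0.000000, 0.900000) = -1.134000
  k2 = f(0.045000, 0.848970) = -1.071606
  w ← 0.900000 + 0.09·(-1.071606) = 0.803555
s=0.090000, w=0.803555:
  k1 = f(0.090000, 0.803555) = -1.020094
  k2 = f(0.135000, 0.757651) = -0.971772
  w ← 0.803555 + 0.09·(-0.971772) = 0.716096
w(0.18) ≈ 0.7161

0.7161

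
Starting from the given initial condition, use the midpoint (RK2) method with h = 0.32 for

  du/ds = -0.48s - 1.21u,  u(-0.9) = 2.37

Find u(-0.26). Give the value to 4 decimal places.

1.2281

Midpoint: k1 = f(s_n, u_n); k2 = f(s_n + h/2, u_n + (h/2)·k1); u_{n+1} = u_n + h·k2.
s=-0.900000, u=2.370000:
  k1 = f(-0.900000, 2.370000) = -2.435700
  k2 = f(-0.740000, 1.980288) = -2.040948
  u ← 2.370000 + 0.32·(-2.040948) = 1.716896
s=-0.580000, u=1.716896:
  k1 = f(-0.580000, 1.716896) = -1.799045
  k2 = f(-0.420000, 1.429049) = -1.527550
  u ← 1.716896 + 0.32·(-1.527550) = 1.228081
u(-0.26) ≈ 1.2281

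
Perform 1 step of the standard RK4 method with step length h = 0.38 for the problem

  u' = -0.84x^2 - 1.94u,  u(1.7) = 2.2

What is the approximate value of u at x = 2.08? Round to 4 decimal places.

0.2276

RK4: k1 = f(x_n, u_n); k2 = f(x_n + h/2, u_n + (h/2)·k1); k3 = f(x_n + h/2, u_n + (h/2)·k2); k4 = f(x_n + h, u_n + h·k3); u_{n+1} = u_n + (h/6)·(k1 + 2k2 + 2k3 + k4).
x=1.700000, u=2.200000:
  k1 = f(1.700000, 2.200000) = -6.695600
  k2 = f(1.890000, 0.927836) = -4.800566
  k3 = f(1.890000, 1.287892) = -5.499075
  k4 = f(2.080000, 0.110351) = -3.848258
  u ← 2.200000 + (0.38/6)·(k1 + 2k2 + 2k3 + k4) = 0.227601
u(2.08) ≈ 0.2276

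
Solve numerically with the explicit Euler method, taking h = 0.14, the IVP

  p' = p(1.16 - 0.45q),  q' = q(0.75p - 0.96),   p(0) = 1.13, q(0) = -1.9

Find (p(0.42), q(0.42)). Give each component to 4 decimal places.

Euler on (p,q): p_{n+1} = p_n + h·p', q_{n+1} = q_n + h·q'.
0.000000: (1.130000, -1.900000); f=(2.276950, 0.213750) → (1.448773, -1.870075)
0.140000: (1.448773, -1.870075); f=(2.899768, -0.236714) → (1.854741, -1.903215)
0.280000: (1.854741, -1.903215); f=(3.739985, -0.820391) → (2.378338, -2.018070)
(p(0.42), q(0.42)) ≈ (2.3783, -2.0181)

2.3783, -2.0181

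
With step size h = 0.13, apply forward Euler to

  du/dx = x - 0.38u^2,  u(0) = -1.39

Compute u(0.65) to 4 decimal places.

Euler: u_{n+1} = u_n + h·f(x_n, u_n).
x=0.000000, u=-1.390000: f=-0.734198 → u ← -1.390000 + 0.13·(-0.734198) = -1.485446
x=0.130000, u=-1.485446: f=-0.708489 → u ← -1.485446 + 0.13·(-0.708489) = -1.577549
x=0.260000, u=-1.577549: f=-0.685691 → u ← -1.577549 + 0.13·(-0.685691) = -1.666689
x=0.390000, u=-1.666689: f=-0.665584 → u ← -1.666689 + 0.13·(-0.665584) = -1.753215
x=0.520000, u=-1.753215: f=-0.648030 → u ← -1.753215 + 0.13·(-0.648030) = -1.837459
u(0.65) ≈ -1.8375

-1.8375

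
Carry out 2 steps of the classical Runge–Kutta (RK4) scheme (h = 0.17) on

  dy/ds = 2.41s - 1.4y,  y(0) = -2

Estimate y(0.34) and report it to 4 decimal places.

-1.1229

RK4: k1 = f(s_n, y_n); k2 = f(s_n + h/2, y_n + (h/2)·k1); k3 = f(s_n + h/2, y_n + (h/2)·k2); k4 = f(s_n + h, y_n + h·k3); y_{n+1} = y_n + (h/6)·(k1 + 2k2 + 2k3 + k4).
s=0.000000, y=-2.000000:
  k1 = f(0.000000, -2.000000) = 2.800000
  k2 = f(0.085000, -1.762000) = 2.671650
  k3 = f(0.085000, -1.772910) = 2.686924
  k4 = f(0.170000, -1.543223) = 2.570212
  y ← -2.000000 + (0.17/6)·(k1 + 2k2 + 2k3 + k4) = -1.544191
s=0.170000, y=-1.544191:
  k1 = f(0.170000, -1.544191) = 2.571568
  k2 = f(0.255000, -1.325608) = 2.470401
  k3 = f(0.255000, -1.334207) = 2.482440
  k4 = f(0.340000, -1.122177) = 2.390447
  y ← -1.544191 + (0.17/6)·(k1 + 2k2 + 2k3 + k4) = -1.122940
y(0.34) ≈ -1.1229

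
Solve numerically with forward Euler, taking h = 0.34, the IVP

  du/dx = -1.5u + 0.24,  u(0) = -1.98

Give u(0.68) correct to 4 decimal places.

Euler: u_{n+1} = u_n + h·f(x_n, u_n).
x=0.000000, u=-1.980000: f=3.210000 → u ← -1.980000 + 0.34·3.210000 = -0.888600
x=0.340000, u=-0.888600: f=1.572900 → u ← -0.888600 + 0.34·1.572900 = -0.353814
u(0.68) ≈ -0.3538

-0.3538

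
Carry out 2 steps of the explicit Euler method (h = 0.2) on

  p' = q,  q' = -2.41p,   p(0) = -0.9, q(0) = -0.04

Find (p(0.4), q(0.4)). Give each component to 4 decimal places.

-0.8292, 0.8315

Euler on (p,q): p_{n+1} = p_n + h·p', q_{n+1} = q_n + h·q'.
0.000000: (-0.900000, -0.040000); f=(-0.040000, 2.169000) → (-0.908000, 0.393800)
0.200000: (-0.908000, 0.393800); f=(0.393800, 2.188280) → (-0.829240, 0.831456)
(p(0.4), q(0.4)) ≈ (-0.8292, 0.8315)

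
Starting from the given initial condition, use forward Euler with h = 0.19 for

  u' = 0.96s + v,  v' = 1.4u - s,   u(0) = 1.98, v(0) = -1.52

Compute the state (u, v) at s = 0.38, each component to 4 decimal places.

1.5371, -0.5796

Euler on (u,v): u_{n+1} = u_n + h·u', v_{n+1} = v_n + h·v'.
0.000000: (1.980000, -1.520000); f=(-1.520000, 2.772000) → (1.691200, -0.993320)
0.190000: (1.691200, -0.993320); f=(-0.810920, 2.177680) → (1.537125, -0.579561)
(u(0.38), v(0.38)) ≈ (1.5371, -0.5796)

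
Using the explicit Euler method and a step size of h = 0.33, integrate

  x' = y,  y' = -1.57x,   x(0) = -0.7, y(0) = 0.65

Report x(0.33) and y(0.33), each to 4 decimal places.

-0.4855, 1.0127

Euler on (x,y): x_{n+1} = x_n + h·x', y_{n+1} = y_n + h·y'.
0.000000: (-0.700000, 0.650000); f=(0.650000, 1.099000) → (-0.485500, 1.012670)
(x(0.33), y(0.33)) ≈ (-0.4855, 1.0127)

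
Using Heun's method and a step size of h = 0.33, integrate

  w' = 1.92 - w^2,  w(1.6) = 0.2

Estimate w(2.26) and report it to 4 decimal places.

Heun: k1 = f(t_n, w_n); k2 = f(t_n + h, w_n + h·k1); w_{n+1} = w_n + (h/2)·(k1 + k2).
t=1.600000, w=0.200000:
  k1 = f(1.600000, 0.200000) = 1.880000
  k2 = f(1.930000, 0.820400) = 1.246944
  w ← 0.200000 + (0.33/2)·(1.880000 + 1.246944) = 0.715946
t=1.930000, w=0.715946:
  k1 = f(1.930000, 0.715946) = 1.407422
  k2 = f(2.260000, 1.180395) = 0.526668
  w ← 0.715946 + (0.33/2)·(1.407422 + 0.526668) = 1.035071
w(2.26) ≈ 1.0351

1.0351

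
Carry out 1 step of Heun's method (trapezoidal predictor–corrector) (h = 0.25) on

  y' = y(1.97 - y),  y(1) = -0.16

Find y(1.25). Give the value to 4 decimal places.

Heun: k1 = f(x_n, y_n); k2 = f(x_n + h, y_n + h·k1); y_{n+1} = y_n + (h/2)·(k1 + k2).
x=1.000000, y=-0.160000:
  k1 = f(1.000000, -0.160000) = -0.340800
  k2 = f(1.250000, -0.245200) = -0.543167
  y ← -0.160000 + (0.25/2)·(-0.340800 + (-0.543167)) = -0.270496
y(1.25) ≈ -0.2705

-0.2705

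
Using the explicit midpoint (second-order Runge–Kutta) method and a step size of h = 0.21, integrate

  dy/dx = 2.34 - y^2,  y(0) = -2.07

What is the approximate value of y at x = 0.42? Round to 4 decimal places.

-4.2764

Midpoint: k1 = f(x_n, y_n); k2 = f(x_n + h/2, y_n + (h/2)·k1); y_{n+1} = y_n + h·k2.
x=0.000000, y=-2.070000:
  k1 = f(0.000000, -2.070000) = -1.944900
  k2 = f(0.105000, -2.274214) = -2.832052
  y ← -2.070000 + 0.21·(-2.832052) = -2.664731
x=0.210000, y=-2.664731:
  k1 = f(0.210000, -2.664731) = -4.760790
  k2 = f(0.315000, -3.164614) = -7.674781
  y ← -2.664731 + 0.21·(-7.674781) = -4.276435
y(0.42) ≈ -4.2764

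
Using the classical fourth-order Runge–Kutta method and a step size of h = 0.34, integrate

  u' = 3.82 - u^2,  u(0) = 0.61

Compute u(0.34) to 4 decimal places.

1.4710

RK4: k1 = f(t_n, u_n); k2 = f(t_n + h/2, u_n + (h/2)·k1); k3 = f(t_n + h/2, u_n + (h/2)·k2); k4 = f(t_n + h, u_n + h·k3); u_{n+1} = u_n + (h/6)·(k1 + 2k2 + 2k3 + k4).
t=0.000000, u=0.610000:
  k1 = f(0.000000, 0.610000) = 3.447900
  k2 = f(0.170000, 1.196143) = 2.389242
  k3 = f(0.170000, 1.016171) = 2.787396
  k4 = f(0.340000, 1.557715) = 1.393525
  u ← 0.610000 + (0.34/6)·(k1 + 2k2 + 2k3 + k4) = 1.471033
u(0.34) ≈ 1.4710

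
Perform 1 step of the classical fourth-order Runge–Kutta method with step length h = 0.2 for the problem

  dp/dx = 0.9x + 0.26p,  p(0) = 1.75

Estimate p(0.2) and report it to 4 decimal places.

1.8617

RK4: k1 = f(x_n, p_n); k2 = f(x_n + h/2, p_n + (h/2)·k1); k3 = f(x_n + h/2, p_n + (h/2)·k2); k4 = f(x_n + h, p_n + h·k3); p_{n+1} = p_n + (h/6)·(k1 + 2k2 + 2k3 + k4).
x=0.000000, p=1.750000:
  k1 = f(0.000000, 1.750000) = 0.455000
  k2 = f(0.100000, 1.795500) = 0.556830
  k3 = f(0.100000, 1.805683) = 0.559478
  k4 = f(0.200000, 1.861896) = 0.664093
  p ← 1.750000 + (0.2/6)·(k1 + 2k2 + 2k3 + k4) = 1.861724
p(0.2) ≈ 1.8617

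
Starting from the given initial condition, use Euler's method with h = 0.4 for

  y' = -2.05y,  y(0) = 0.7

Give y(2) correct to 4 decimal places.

Euler: y_{n+1} = y_n + h·f(t_n, y_n).
t=0.000000, y=0.700000: f=-1.435000 → y ← 0.700000 + 0.4·(-1.435000) = 0.126000
t=0.400000, y=0.126000: f=-0.258300 → y ← 0.126000 + 0.4·(-0.258300) = 0.022680
t=0.800000, y=0.022680: f=-0.046494 → y ← 0.022680 + 0.4·(-0.046494) = 0.004082
t=1.200000, y=0.004082: f=-0.008369 → y ← 0.004082 + 0.4·(-0.008369) = 0.000735
t=1.600000, y=0.000735: f=-0.001506 → y ← 0.000735 + 0.4·(-0.001506) = 0.000132
y(2) ≈ 0.0001

0.0001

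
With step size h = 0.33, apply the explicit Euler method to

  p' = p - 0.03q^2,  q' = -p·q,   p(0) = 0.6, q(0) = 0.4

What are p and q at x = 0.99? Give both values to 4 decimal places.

Euler on (p,q): p_{n+1} = p_n + h·p', q_{n+1} = q_n + h·q'.
0.000000: (0.600000, 0.400000); f=(0.595200, -0.240000) → (0.796416, 0.320800)
0.330000: (0.796416, 0.320800); f=(0.793329, -0.255490) → (1.058214, 0.236488)
0.660000: (1.058214, 0.236488); f=(1.056537, -0.250255) → (1.406872, 0.153904)
(p(0.99), q(0.99)) ≈ (1.4069, 0.1539)

1.4069, 0.1539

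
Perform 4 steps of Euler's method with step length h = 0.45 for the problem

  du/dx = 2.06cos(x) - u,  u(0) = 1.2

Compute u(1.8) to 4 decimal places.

1.0365

Euler: u_{n+1} = u_n + h·f(x_n, u_n).
x=0.000000, u=1.200000: f=0.860000 → u ← 1.200000 + 0.45·0.860000 = 1.587000
x=0.450000, u=1.587000: f=0.267921 → u ← 1.587000 + 0.45·0.267921 = 1.707564
x=0.900000, u=1.707564: f=-0.427048 → u ← 1.707564 + 0.45·(-0.427048) = 1.515393
x=1.350000, u=1.515393: f=-1.064239 → u ← 1.515393 + 0.45·(-1.064239) = 1.036485
u(1.8) ≈ 1.0365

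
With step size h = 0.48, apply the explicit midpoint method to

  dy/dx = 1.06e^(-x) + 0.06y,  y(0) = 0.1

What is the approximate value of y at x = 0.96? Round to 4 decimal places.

Midpoint: k1 = f(x_n, y_n); k2 = f(x_n + h/2, y_n + (h/2)·k1); y_{n+1} = y_n + h·k2.
x=0.000000, y=0.100000:
  k1 = f(0.000000, 0.100000) = 1.066000
  k2 = f(0.240000, 0.355840) = 0.855176
  y ← 0.100000 + 0.48·0.855176 = 0.510484
x=0.480000, y=0.510484:
  k1 = f(0.480000, 0.510484) = 0.686539
  k2 = f(0.720000, 0.675254) = 0.556473
  y ← 0.510484 + 0.48·0.556473 = 0.777591
y(0.96) ≈ 0.7776

0.7776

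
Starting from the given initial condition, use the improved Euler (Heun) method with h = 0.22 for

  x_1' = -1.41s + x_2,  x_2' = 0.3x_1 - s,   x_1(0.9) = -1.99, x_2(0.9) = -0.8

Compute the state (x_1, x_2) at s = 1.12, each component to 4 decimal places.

Heun on (x_1,x_2): k1 = f(s_n, state_n); k2 = f(s_n + h, state_n + h·k1); state_{n+1} = state_n + (h/2)·(k1 + k2).
0.900000: (-1.990000, -0.800000)
  k1 = (-2.069000, -1.497000)
  predictor → (-2.445180, -1.129340)
  k2 = (-2.708540, -1.853554)
  → (-2.515529, -1.168561)
(x_1(1.12), x_2(1.12)) ≈ (-2.5155, -1.1686)

-2.5155, -1.1686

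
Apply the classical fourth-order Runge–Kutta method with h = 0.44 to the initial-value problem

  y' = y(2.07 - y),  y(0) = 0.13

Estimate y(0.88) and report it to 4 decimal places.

RK4: k1 = f(t_n, y_n); k2 = f(t_n + h/2, y_n + (h/2)·k1); k3 = f(t_n + h/2, y_n + (h/2)·k2); k4 = f(t_n + h, y_n + h·k3); y_{n+1} = y_n + (h/6)·(k1 + 2k2 + 2k3 + k4).
t=0.000000, y=0.130000:
  k1 = f(0.000000, 0.130000) = 0.252200
  k2 = f(0.220000, 0.185484) = 0.349548
  k3 = f(0.220000, 0.206900) = 0.385476
  k4 = f(0.440000, 0.299610) = 0.530426
  y ← 0.130000 + (0.44/6)·(k1 + 2k2 + 2k3 + k4) = 0.295196
t=0.440000, y=0.295196:
  k1 = f(0.440000, 0.295196) = 0.523915
  k2 = f(0.660000, 0.410457) = 0.681171
  k3 = f(0.660000, 0.445054) = 0.723188
  k4 = f(0.880000, 0.613399) = 0.893478
  y ← 0.295196 + (0.44/6)·(k1 + 2k2 + 2k3 + k4) = 0.605111
y(0.88) ≈ 0.6051

0.6051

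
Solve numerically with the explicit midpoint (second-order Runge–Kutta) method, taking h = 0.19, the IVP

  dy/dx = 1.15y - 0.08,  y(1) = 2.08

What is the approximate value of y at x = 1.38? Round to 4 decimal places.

Midpoint: k1 = f(x_n, y_n); k2 = f(x_n + h/2, y_n + (h/2)·k1); y_{n+1} = y_n + h·k2.
x=1.000000, y=2.080000:
  k1 = f(1.000000, 2.080000) = 2.312000
  k2 = f(1.095000, 2.299640) = 2.564586
  y ← 2.080000 + 0.19·2.564586 = 2.567271
x=1.190000, y=2.567271:
  k1 = f(1.190000, 2.567271) = 2.872362
  k2 = f(1.285000, 2.840146) = 3.186168
  y ← 2.567271 + 0.19·3.186168 = 3.172643
y(1.38) ≈ 3.1726

3.1726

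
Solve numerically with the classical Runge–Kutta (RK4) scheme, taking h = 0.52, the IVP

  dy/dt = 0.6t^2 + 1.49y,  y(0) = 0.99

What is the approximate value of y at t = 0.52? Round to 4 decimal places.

RK4: k1 = f(t_n, y_n); k2 = f(t_n + h/2, y_n + (h/2)·k1); k3 = f(t_n + h/2, y_n + (h/2)·k2); k4 = f(t_n + h, y_n + h·k3); y_{n+1} = y_n + (h/6)·(k1 + 2k2 + 2k3 + k4).
t=0.000000, y=0.990000:
  k1 = f(0.000000, 0.990000) = 1.475100
  k2 = f(0.260000, 1.373526) = 2.087114
  k3 = f(0.260000, 1.532650) = 2.324208
  k4 = f(0.520000, 2.198588) = 3.438136
  y ← 0.990000 + (0.52/6)·(k1 + 2k2 + 2k3 + k4) = 2.180443
y(0.52) ≈ 2.1804

2.1804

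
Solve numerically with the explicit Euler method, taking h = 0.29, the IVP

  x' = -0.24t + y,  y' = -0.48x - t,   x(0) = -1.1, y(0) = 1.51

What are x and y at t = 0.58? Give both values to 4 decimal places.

-0.2000, 1.6712

Euler on (x,y): x_{n+1} = x_n + h·x', y_{n+1} = y_n + h·y'.
0.000000: (-1.100000, 1.510000); f=(1.510000, 0.528000) → (-0.662100, 1.663120)
0.290000: (-0.662100, 1.663120); f=(1.593520, 0.027808) → (-0.199979, 1.671184)
(x(0.58), y(0.58)) ≈ (-0.2000, 1.6712)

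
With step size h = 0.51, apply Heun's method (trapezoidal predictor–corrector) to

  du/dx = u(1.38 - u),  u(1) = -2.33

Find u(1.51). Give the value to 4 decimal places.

-18.4848

Heun: k1 = f(x_n, u_n); k2 = f(x_n + h, u_n + h·k1); u_{n+1} = u_n + (h/2)·(k1 + k2).
x=1.000000, u=-2.330000:
  k1 = f(1.000000, -2.330000) = -8.644300
  k2 = f(1.510000, -6.738593) = -54.707894
  u ← -2.330000 + (0.51/2)·(-8.644300 + (-54.707894)) = -18.484809
u(1.51) ≈ -18.4848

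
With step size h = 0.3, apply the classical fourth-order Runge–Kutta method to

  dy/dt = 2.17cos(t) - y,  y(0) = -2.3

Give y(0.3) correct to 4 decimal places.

-1.1506

RK4: k1 = f(t_n, y_n); k2 = f(t_n + h/2, y_n + (h/2)·k1); k3 = f(t_n + h/2, y_n + (h/2)·k2); k4 = f(t_n + h, y_n + h·k3); y_{n+1} = y_n + (h/6)·(k1 + 2k2 + 2k3 + k4).
t=0.000000, y=-2.300000:
  k1 = f(0.000000, -2.300000) = 4.470000
  k2 = f(0.150000, -1.629500) = 3.775133
  k3 = f(0.150000, -1.733730) = 3.879363
  k4 = f(0.300000, -1.136191) = 3.209271
  y ← -2.300000 + (0.3/6)·(k1 + 2k2 + 2k3 + k4) = -1.150587
y(0.3) ≈ -1.1506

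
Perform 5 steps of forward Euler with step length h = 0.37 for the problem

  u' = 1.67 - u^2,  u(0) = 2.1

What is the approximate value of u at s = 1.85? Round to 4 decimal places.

Euler: u_{n+1} = u_n + h·f(s_n, u_n).
s=0.000000, u=2.100000: f=-2.740000 → u ← 2.100000 + 0.37·(-2.740000) = 1.086200
s=0.370000, u=1.086200: f=0.490170 → u ← 1.086200 + 0.37·0.490170 = 1.267563
s=0.740000, u=1.267563: f=0.063285 → u ← 1.267563 + 0.37·0.063285 = 1.290978
s=1.110000, u=1.290978: f=0.003376 → u ← 1.290978 + 0.37·0.003376 = 1.292227
s=1.480000, u=1.292227: f=0.000149 → u ← 1.292227 + 0.37·0.000149 = 1.292282
u(1.85) ≈ 1.2923

1.2923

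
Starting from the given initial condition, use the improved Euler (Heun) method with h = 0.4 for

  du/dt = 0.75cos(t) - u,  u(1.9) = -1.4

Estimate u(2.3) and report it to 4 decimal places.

-1.0810

Heun: k1 = f(t_n, u_n); k2 = f(t_n + h, u_n + h·k1); u_{n+1} = u_n + (h/2)·(k1 + k2).
t=1.900000, u=-1.400000:
  k1 = f(1.900000, -1.400000) = 1.157533
  k2 = f(2.300000, -0.936987) = 0.437280
  u ← -1.400000 + (0.4/2)·(1.157533 + 0.437280) = -1.081037
u(2.3) ≈ -1.0810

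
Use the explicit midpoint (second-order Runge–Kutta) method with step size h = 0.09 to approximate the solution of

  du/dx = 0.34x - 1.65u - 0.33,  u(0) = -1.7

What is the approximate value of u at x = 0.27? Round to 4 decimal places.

-1.1516

Midpoint: k1 = f(x_n, u_n); k2 = f(x_n + h/2, u_n + (h/2)·k1); u_{n+1} = u_n + h·k2.
x=0.000000, u=-1.700000:
  k1 = f(0.000000, -1.700000) = 2.475000
  k2 = f(0.045000, -1.588625) = 2.306531
  u ← -1.700000 + 0.09·2.306531 = -1.492412
x=0.090000, u=-1.492412:
  k1 = f(0.090000, -1.492412) = 2.163080
  k2 = f(0.135000, -1.395074) = 2.017771
  u ← -1.492412 + 0.09·2.017771 = -1.310813
x=0.180000, u=-1.310813:
  k1 = f(0.180000, -1.310813) = 1.894041
  k2 = f(0.225000, -1.225581) = 1.768709
  u ← -1.310813 + 0.09·1.768709 = -1.151629
u(0.27) ≈ -1.1516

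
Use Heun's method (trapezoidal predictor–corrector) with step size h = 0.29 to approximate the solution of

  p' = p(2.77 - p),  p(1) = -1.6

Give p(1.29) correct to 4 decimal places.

Heun: k1 = f(t_n, p_n); k2 = f(t_n + h, p_n + h·k1); p_{n+1} = p_n + (h/2)·(k1 + k2).
t=1.000000, p=-1.600000:
  k1 = f(1.000000, -1.600000) = -6.992000
  k2 = f(1.290000, -3.627680) = -23.208736
  p ← -1.600000 + (0.29/2)·(-6.992000 + (-23.208736)) = -5.979107
p(1.29) ≈ -5.9791

-5.9791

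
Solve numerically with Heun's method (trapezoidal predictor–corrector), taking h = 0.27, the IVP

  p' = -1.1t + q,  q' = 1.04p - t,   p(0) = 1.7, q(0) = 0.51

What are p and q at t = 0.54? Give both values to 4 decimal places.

2.0645, 1.4093

Heun on (p,q): k1 = f(t_n, state_n); k2 = f(t_n + h, state_n + h·k1); state_{n+1} = state_n + (h/2)·(k1 + k2).
0.000000: (1.700000, 0.510000)
  k1 = (0.510000, 1.768000)
  predictor → (1.837700, 0.987360)
  k2 = (0.690360, 1.641208)
  → (1.862049, 0.970243)
0.270000: (1.862049, 0.970243)
  k1 = (0.673243, 1.666531)
  predictor → (2.043824, 1.420206)
  k2 = (0.826206, 1.585577)
  → (2.064474, 1.409278)
(p(0.54), q(0.54)) ≈ (2.0645, 1.4093)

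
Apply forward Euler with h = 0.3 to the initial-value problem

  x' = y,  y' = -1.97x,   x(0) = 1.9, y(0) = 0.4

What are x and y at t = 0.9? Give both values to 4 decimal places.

Euler on (x,y): x_{n+1} = x_n + h·x', y_{n+1} = y_n + h·y'.
0.000000: (1.900000, 0.400000); f=(0.400000, -3.743000) → (2.020000, -0.722900)
0.300000: (2.020000, -0.722900); f=(-0.722900, -3.979400) → (1.803130, -1.916720)
0.600000: (1.803130, -1.916720); f=(-1.916720, -3.552166) → (1.228114, -2.982370)
(x(0.9), y(0.9)) ≈ (1.2281, -2.9824)

1.2281, -2.9824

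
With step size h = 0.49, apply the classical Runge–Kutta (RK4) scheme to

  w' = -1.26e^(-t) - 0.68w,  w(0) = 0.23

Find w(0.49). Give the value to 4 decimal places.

RK4: k1 = f(t_n, w_n); k2 = f(t_n + h/2, w_n + (h/2)·k1); k3 = f(t_n + h/2, w_n + (h/2)·k2); k4 = f(t_n + h, w_n + h·k3); w_{n+1} = w_n + (h/6)·(k1 + 2k2 + 2k3 + k4).
t=0.000000, w=0.230000:
  k1 = f(0.000000, 0.230000) = -1.416400
  k2 = f(0.245000, -0.117018) = -0.906635
  k3 = f(0.245000, 0.007874) = -0.991562
  k4 = f(0.490000, -0.255866) = -0.597921
  w ← 0.230000 + (0.49/6)·(k1 + 2k2 + 2k3 + k4) = -0.244542
w(0.49) ≈ -0.2445

-0.2445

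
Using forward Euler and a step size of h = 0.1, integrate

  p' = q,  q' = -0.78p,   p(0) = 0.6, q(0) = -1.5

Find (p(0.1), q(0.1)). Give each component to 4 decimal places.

0.4500, -1.5468

Euler on (p,q): p_{n+1} = p_n + h·p', q_{n+1} = q_n + h·q'.
0.000000: (0.600000, -1.500000); f=(-1.500000, -0.468000) → (0.450000, -1.546800)
(p(0.1), q(0.1)) ≈ (0.4500, -1.5468)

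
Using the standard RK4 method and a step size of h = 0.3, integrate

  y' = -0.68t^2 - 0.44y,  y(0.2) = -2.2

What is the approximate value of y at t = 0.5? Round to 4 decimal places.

-1.9532

RK4: k1 = f(t_n, y_n); k2 = f(t_n + h/2, y_n + (h/2)·k1); k3 = f(t_n + h/2, y_n + (h/2)·k2); k4 = f(t_n + h, y_n + h·k3); y_{n+1} = y_n + (h/6)·(k1 + 2k2 + 2k3 + k4).
t=0.200000, y=-2.200000:
  k1 = f(0.200000, -2.200000) = 0.940800
  k2 = f(0.350000, -2.058880) = 0.822607
  k3 = f(0.350000, -2.076609) = 0.830408
  k4 = f(0.500000, -1.950878) = 0.688386
  y ← -2.200000 + (0.3/6)·(k1 + 2k2 + 2k3 + k4) = -1.953239
y(0.5) ≈ -1.9532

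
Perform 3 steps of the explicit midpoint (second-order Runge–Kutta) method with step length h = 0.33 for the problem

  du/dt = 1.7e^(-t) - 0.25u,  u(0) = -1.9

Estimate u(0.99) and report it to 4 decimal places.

-0.5666

Midpoint: k1 = f(t_n, u_n); k2 = f(t_n + h/2, u_n + (h/2)·k1); u_{n+1} = u_n + h·k2.
t=0.000000, u=-1.900000:
  k1 = f(0.000000, -1.900000) = 2.175000
  k2 = f(0.165000, -1.541125) = 1.826701
  u ← -1.900000 + 0.33·1.826701 = -1.297189
t=0.330000, u=-1.297189:
  k1 = f(0.330000, -1.297189) = 1.546468
  k2 = f(0.495000, -1.042022) = 1.296776
  u ← -1.297189 + 0.33·1.296776 = -0.869253
t=0.660000, u=-0.869253:
  k1 = f(0.660000, -0.869253) = 1.095960
  k2 = f(0.825000, -0.688419) = 0.917104
  u ← -0.869253 + 0.33·0.917104 = -0.566608
u(0.99) ≈ -0.5666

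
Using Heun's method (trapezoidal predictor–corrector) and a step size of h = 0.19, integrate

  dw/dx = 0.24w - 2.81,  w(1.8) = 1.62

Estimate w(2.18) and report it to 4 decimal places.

Heun: k1 = f(x_n, w_n); k2 = f(x_n + h, w_n + h·k1); w_{n+1} = w_n + (h/2)·(k1 + k2).
x=1.800000, w=1.620000:
  k1 = f(1.800000, 1.620000) = -2.421200
  k2 = f(1.990000, 1.159972) = -2.531607
  w ← 1.620000 + (0.19/2)·(-2.421200 + (-2.531607)) = 1.149483
x=1.990000, w=1.149483:
  k1 = f(1.990000, 1.149483) = -2.534124
  k2 = f(2.180000, 0.668000) = -2.649680
  w ← 1.149483 + (0.19/2)·(-2.534124 + (-2.649680)) = 0.657022
w(2.18) ≈ 0.6570

0.6570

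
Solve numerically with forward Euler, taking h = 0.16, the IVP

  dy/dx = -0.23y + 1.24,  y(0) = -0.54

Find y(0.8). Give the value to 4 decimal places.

0.4739

Euler: y_{n+1} = y_n + h·f(x_n, y_n).
x=0.000000, y=-0.540000: f=1.364200 → y ← -0.540000 + 0.16·1.364200 = -0.321728
x=0.160000, y=-0.321728: f=1.313997 → y ← -0.321728 + 0.16·1.313997 = -0.111488
x=0.320000, y=-0.111488: f=1.265642 → y ← -0.111488 + 0.16·1.265642 = 0.091014
x=0.480000, y=0.091014: f=1.219067 → y ← 0.091014 + 0.16·1.219067 = 0.286065
x=0.640000, y=0.286065: f=1.174205 → y ← 0.286065 + 0.16·1.174205 = 0.473938
y(0.8) ≈ 0.4739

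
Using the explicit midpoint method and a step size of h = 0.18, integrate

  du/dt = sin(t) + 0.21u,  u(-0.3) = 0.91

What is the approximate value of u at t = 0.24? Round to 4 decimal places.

0.9988

Midpoint: k1 = f(t_n, u_n); k2 = f(t_n + h/2, u_n + (h/2)·k1); u_{n+1} = u_n + h·k2.
t=-0.300000, u=0.910000:
  k1 = f(-0.300000, 0.910000) = -0.104420
  k2 = f(-0.210000, 0.900602) = -0.019333
  u ← 0.910000 + 0.18·(-0.019333) = 0.906520
t=-0.120000, u=0.906520:
  k1 = f(-0.120000, 0.906520) = 0.070657
  k2 = f(-0.030000, 0.912879) = 0.161709
  u ← 0.906520 + 0.18·0.161709 = 0.935628
t=0.060000, u=0.935628:
  k1 = f(0.060000, 0.935628) = 0.256446
  k2 = f(0.150000, 0.958708) = 0.350767
  u ← 0.935628 + 0.18·0.350767 = 0.998766
u(0.24) ≈ 0.9988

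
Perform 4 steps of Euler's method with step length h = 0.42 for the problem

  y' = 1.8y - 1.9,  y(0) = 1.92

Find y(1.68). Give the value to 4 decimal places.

9.2749

Euler: y_{n+1} = y_n + h·f(t_n, y_n).
t=0.000000, y=1.920000: f=1.556000 → y ← 1.920000 + 0.42·1.556000 = 2.573520
t=0.420000, y=2.573520: f=2.732336 → y ← 2.573520 + 0.42·2.732336 = 3.721101
t=0.840000, y=3.721101: f=4.797982 → y ← 3.721101 + 0.42·4.797982 = 5.736254
t=1.260000, y=5.736254: f=8.425256 → y ← 5.736254 + 0.42·8.425256 = 9.274861
y(1.68) ≈ 9.2749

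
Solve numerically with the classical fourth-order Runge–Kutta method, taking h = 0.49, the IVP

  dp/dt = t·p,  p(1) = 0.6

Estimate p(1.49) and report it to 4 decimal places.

RK4: k1 = f(t_n, p_n); k2 = f(t_n + h/2, p_n + (h/2)·k1); k3 = f(t_n + h/2, p_n + (h/2)·k2); k4 = f(t_n + h, p_n + h·k3); p_{n+1} = p_n + (h/6)·(k1 + 2k2 + 2k3 + k4).
t=1.000000, p=0.600000:
  k1 = f(1.000000, 0.600000) = 0.600000
  k2 = f(1.245000, 0.747000) = 0.930015
  k3 = f(1.245000, 0.827854) = 1.030678
  k4 = f(1.490000, 1.105032) = 1.646498
  p ← 0.600000 + (0.49/6)·(k1 + 2k2 + 2k3 + k4) = 1.103710
p(1.49) ≈ 1.1037

1.1037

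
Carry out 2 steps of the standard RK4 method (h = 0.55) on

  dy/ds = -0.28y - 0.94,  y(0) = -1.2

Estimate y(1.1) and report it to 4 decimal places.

-1.7718

RK4: k1 = f(s_n, y_n); k2 = f(s_n + h/2, y_n + (h/2)·k1); k3 = f(s_n + h/2, y_n + (h/2)·k2); k4 = f(s_n + h, y_n + h·k3); y_{n+1} = y_n + (h/6)·(k1 + 2k2 + 2k3 + k4).
s=0.000000, y=-1.200000:
  k1 = f(0.000000, -1.200000) = -0.604000
  k2 = f(0.275000, -1.366100) = -0.557492
  k3 = f(0.275000, -1.353310) = -0.561073
  k4 = f(0.550000, -1.508590) = -0.517595
  y ← -1.200000 + (0.55/6)·(k1 + 2k2 + 2k3 + k4) = -1.507883
s=0.550000, y=-1.507883:
  k1 = f(0.550000, -1.507883) = -0.517793
  k2 = f(0.825000, -1.650276) = -0.477923
  k3 = f(0.825000, -1.639312) = -0.480993
  k4 = f(1.100000, -1.772429) = -0.443720
  y ← -1.507883 + (0.55/6)·(k1 + 2k2 + 2k3 + k4) = -1.771823
y(1.1) ≈ -1.7718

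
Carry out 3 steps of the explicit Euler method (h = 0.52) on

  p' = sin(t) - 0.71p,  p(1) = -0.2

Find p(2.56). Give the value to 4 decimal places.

Euler: p_{n+1} = p_n + h·f(t_n, p_n).
t=1.000000, p=-0.200000: f=0.983471 → p ← -0.200000 + 0.52·0.983471 = 0.311405
t=1.520000, p=0.311405: f=0.777613 → p ← 0.311405 + 0.52·0.777613 = 0.715763
t=2.040000, p=0.715763: f=0.383737 → p ← 0.715763 + 0.52·0.383737 = 0.915307
p(2.56) ≈ 0.9153

0.9153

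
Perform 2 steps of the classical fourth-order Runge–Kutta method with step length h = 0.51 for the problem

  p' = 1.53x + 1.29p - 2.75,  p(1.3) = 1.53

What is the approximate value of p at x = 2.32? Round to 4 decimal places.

5.3842

RK4: k1 = f(x_n, p_n); k2 = f(x_n + h/2, p_n + (h/2)·k1); k3 = f(x_n + h/2, p_n + (h/2)·k2); k4 = f(x_n + h, p_n + h·k3); p_{n+1} = p_n + (h/6)·(k1 + 2k2 + 2k3 + k4).
x=1.300000, p=1.530000:
  k1 = f(1.300000, 1.530000) = 1.212700
  k2 = f(1.555000, 1.839238) = 2.001768
  k3 = f(1.555000, 2.040451) = 2.261331
  k4 = f(1.810000, 2.683279) = 3.480730
  p ← 1.530000 + (0.51/6)·(k1 + 2k2 + 2k3 + k4) = 2.653668
x=1.810000, p=2.653668:
  k1 = f(1.810000, 2.653668) = 3.442532
  k2 = f(2.065000, 3.531514) = 4.965103
  k3 = f(2.065000, 3.919770) = 5.465953
  k4 = f(2.320000, 5.441304) = 7.818883
  p ← 2.653668 + (0.51/6)·(k1 + 2k2 + 2k3 + k4) = 5.384168
p(2.32) ≈ 5.3842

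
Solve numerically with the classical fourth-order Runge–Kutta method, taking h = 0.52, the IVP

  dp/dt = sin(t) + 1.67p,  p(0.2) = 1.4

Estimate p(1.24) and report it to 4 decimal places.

RK4: k1 = f(t_n, p_n); k2 = f(t_n + h/2, p_n + (h/2)·k1); k3 = f(t_n + h/2, p_n + (h/2)·k2); k4 = f(t_n + h, p_n + h·k3); p_{n+1} = p_n + (h/6)·(k1 + 2k2 + 2k3 + k4).
t=0.200000, p=1.400000:
  k1 = f(0.200000, 1.400000) = 2.536669
  k2 = f(0.460000, 2.059534) = 3.883370
  k3 = f(0.460000, 2.409676) = 4.468107
  k4 = f(0.720000, 3.723416) = 6.877489
  p ← 1.400000 + (0.52/6)·(k1 + 2k2 + 2k3 + k4) = 3.663483
t=0.720000, p=3.663483:
  k1 = f(0.720000, 3.663483) = 6.777401
  k2 = f(0.980000, 5.425608) = 9.891262
  k3 = f(0.980000, 6.235211) = 11.243300
  k4 = f(1.240000, 9.509999) = 16.827483
  p ← 3.663483 + (0.52/6)·(k1 + 2k2 + 2k3 + k4) = 9.372564
p(1.24) ≈ 9.3726

9.3726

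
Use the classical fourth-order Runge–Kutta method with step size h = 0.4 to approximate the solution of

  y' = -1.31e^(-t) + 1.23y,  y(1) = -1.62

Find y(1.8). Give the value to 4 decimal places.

-4.8133

RK4: k1 = f(t_n, y_n); k2 = f(t_n + h/2, y_n + (h/2)·k1); k3 = f(t_n + h/2, y_n + (h/2)·k2); k4 = f(t_n + h, y_n + h·k3); y_{n+1} = y_n + (h/6)·(k1 + 2k2 + 2k3 + k4).
t=1.000000, y=-1.620000:
  k1 = f(1.000000, -1.620000) = -2.474522
  k2 = f(1.200000, -2.114904) = -2.995897
  k3 = f(1.200000, -2.219179) = -3.124155
  k4 = f(1.400000, -2.869662) = -3.852726
  y ← -1.620000 + (0.4/6)·(k1 + 2k2 + 2k3 + k4) = -2.857823
t=1.400000, y=-2.857823:
  k1 = f(1.400000, -2.857823) = -3.838165
  k2 = f(1.600000, -3.625456) = -4.723796
  k3 = f(1.600000, -3.802583) = -4.941661
  k4 = f(1.800000, -4.834488) = -6.162962
  y ← -2.857823 + (0.4/6)·(k1 + 2k2 + 2k3 + k4) = -4.813293
y(1.8) ≈ -4.8133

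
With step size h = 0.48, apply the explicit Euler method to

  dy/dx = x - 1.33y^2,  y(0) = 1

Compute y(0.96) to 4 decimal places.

0.5085

Euler: y_{n+1} = y_n + h·f(x_n, y_n).
x=0.000000, y=1.000000: f=-1.330000 → y ← 1.000000 + 0.48·(-1.330000) = 0.361600
x=0.480000, y=0.361600: f=0.306096 → y ← 0.361600 + 0.48·0.306096 = 0.508526
y(0.96) ≈ 0.5085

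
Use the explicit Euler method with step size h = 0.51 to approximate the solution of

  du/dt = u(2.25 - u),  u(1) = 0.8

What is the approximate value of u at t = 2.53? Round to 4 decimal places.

2.2551

Euler: u_{n+1} = u_n + h·f(t_n, u_n).
t=1.000000, u=0.800000: f=1.160000 → u ← 0.800000 + 0.51·1.160000 = 1.391600
t=1.510000, u=1.391600: f=1.194549 → u ← 1.391600 + 0.51·1.194549 = 2.000820
t=2.020000, u=2.000820: f=0.498564 → u ← 2.000820 + 0.51·0.498564 = 2.255088
u(2.53) ≈ 2.2551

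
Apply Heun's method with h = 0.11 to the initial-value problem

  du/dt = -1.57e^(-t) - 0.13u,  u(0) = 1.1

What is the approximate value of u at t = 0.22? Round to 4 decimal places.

0.7633

Heun: k1 = f(t_n, u_n); k2 = f(t_n + h, u_n + h·k1); u_{n+1} = u_n + (h/2)·(k1 + k2).
t=0.000000, u=1.100000:
  k1 = f(0.000000, 1.100000) = -1.713000
  k2 = f(0.110000, 0.911570) = -1.524964
  u ← 1.100000 + (0.11/2)·(-1.713000 + (-1.524964)) = 0.921912
t=0.110000, u=0.921912:
  k1 = f(0.110000, 0.921912) = -1.526308
  k2 = f(0.220000, 0.754018) = -1.357977
  u ← 0.921912 + (0.11/2)·(-1.526308 + (-1.357977)) = 0.763276
u(0.22) ≈ 0.7633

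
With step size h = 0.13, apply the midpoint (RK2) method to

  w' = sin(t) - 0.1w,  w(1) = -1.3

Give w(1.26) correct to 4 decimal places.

-1.0349

Midpoint: k1 = f(t_n, w_n); k2 = f(t_n + h/2, w_n + (h/2)·k1); w_{n+1} = w_n + h·k2.
t=1.000000, w=-1.300000:
  k1 = f(1.000000, -1.300000) = 0.971471
  k2 = f(1.065000, -1.236854) = 0.998474
  w ← -1.300000 + 0.13·0.998474 = -1.170198
t=1.130000, w=-1.170198:
  k1 = f(1.130000, -1.170198) = 1.021432
  k2 = f(1.195000, -1.103805) = 1.040596
  w ← -1.170198 + 0.13·1.040596 = -1.034921
w(1.26) ≈ -1.0349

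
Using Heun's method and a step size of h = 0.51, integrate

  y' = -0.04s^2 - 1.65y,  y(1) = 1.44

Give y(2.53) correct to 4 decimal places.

0.0923

Heun: k1 = f(s_n, y_n); k2 = f(s_n + h, y_n + h·k1); y_{n+1} = y_n + (h/2)·(k1 + k2).
s=1.000000, y=1.440000:
  k1 = f(1.000000, 1.440000) = -2.416000
  k2 = f(1.510000, 0.207840) = -0.434140
  y ← 1.440000 + (0.51/2)·(-2.416000 + (-0.434140)) = 0.713214
s=1.510000, y=0.713214:
  k1 = f(1.510000, 0.713214) = -1.268008
  k2 = f(2.020000, 0.066530) = -0.272991
  y ← 0.713214 + (0.51/2)·(-1.268008 + (-0.272991)) = 0.320260
s=2.020000, y=0.320260:
  k1 = f(2.020000, 0.320260) = -0.691644
  k2 = f(2.530000, -0.032479) = -0.202446
  y ← 0.320260 + (0.51/2)·(-0.691644 + (-0.202446)) = 0.092267
y(2.53) ≈ 0.0923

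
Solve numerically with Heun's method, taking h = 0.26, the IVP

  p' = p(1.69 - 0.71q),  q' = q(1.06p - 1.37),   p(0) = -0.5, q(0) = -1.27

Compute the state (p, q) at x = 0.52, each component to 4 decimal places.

Heun on (p,q): k1 = f(x_n, state_n); k2 = f(x_n + h, state_n + h·k1); state_{n+1} = state_n + (h/2)·(k1 + k2).
0.000000: (-0.500000, -1.270000)
  k1 = (-1.295850, 2.413000)
  predictor → (-0.836921, -0.642620)
  k2 = (-1.796250, 1.450481)
  → (-0.901973, -0.767747)
0.260000: (-0.901973, -0.767747)
  k1 = (-2.016001, 1.785851)
  predictor → (-1.426133, -0.303426)
  k2 = (-2.717401, 0.874384)
  → (-1.517315, -0.421917)
(p(0.52), q(0.52)) ≈ (-1.5173, -0.4219)

-1.5173, -0.4219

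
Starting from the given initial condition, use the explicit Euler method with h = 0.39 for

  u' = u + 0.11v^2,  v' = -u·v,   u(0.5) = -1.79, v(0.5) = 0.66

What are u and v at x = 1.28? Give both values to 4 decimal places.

Euler on (u,v): u_{n+1} = u_n + h·u', v_{n+1} = v_n + h·v'.
0.500000: (-1.790000, 0.660000); f=(-1.742084, 1.181400) → (-2.469413, 1.120746)
0.890000: (-2.469413, 1.120746); f=(-2.331245, 2.767584) → (-3.378598, 2.200104)
(u(1.28), v(1.28)) ≈ (-3.3786, 2.2001)

-3.3786, 2.2001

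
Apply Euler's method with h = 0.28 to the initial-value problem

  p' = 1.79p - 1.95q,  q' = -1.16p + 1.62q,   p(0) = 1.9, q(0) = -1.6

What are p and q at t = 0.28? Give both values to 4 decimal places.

Euler on (p,q): p_{n+1} = p_n + h·p', q_{n+1} = q_n + h·q'.
0.000000: (1.900000, -1.600000); f=(6.521000, -4.796000) → (3.725880, -2.942880)
(p(0.28), q(0.28)) ≈ (3.7259, -2.9429)

3.7259, -2.9429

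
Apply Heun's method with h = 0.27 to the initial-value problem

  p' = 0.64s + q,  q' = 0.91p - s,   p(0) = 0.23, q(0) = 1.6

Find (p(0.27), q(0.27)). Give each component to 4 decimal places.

0.6930, 1.6731

Heun on (p,q): k1 = f(s_n, state_n); k2 = f(s_n + h, state_n + h·k1); state_{n+1} = state_n + (h/2)·(k1 + k2).
0.000000: (0.230000, 1.600000)
  k1 = (1.600000, 0.209300)
  predictor → (0.662000, 1.656511)
  k2 = (1.829311, 0.332420)
  → (0.692957, 1.673132)
(p(0.27), q(0.27)) ≈ (0.6930, 1.6731)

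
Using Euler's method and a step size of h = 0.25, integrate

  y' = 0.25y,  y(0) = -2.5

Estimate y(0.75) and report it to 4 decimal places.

Euler: y_{n+1} = y_n + h·f(s_n, y_n).
s=0.000000, y=-2.500000: f=-0.625000 → y ← -2.500000 + 0.25·(-0.625000) = -2.656250
s=0.250000, y=-2.656250: f=-0.664062 → y ← -2.656250 + 0.25·(-0.664062) = -2.822266
s=0.500000, y=-2.822266: f=-0.705566 → y ← -2.822266 + 0.25·(-0.705566) = -2.998657
y(0.75) ≈ -2.9987

-2.9987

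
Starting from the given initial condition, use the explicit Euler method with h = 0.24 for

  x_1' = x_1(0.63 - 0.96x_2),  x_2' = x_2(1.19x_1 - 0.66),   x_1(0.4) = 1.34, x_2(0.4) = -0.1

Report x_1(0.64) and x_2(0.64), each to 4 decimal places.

1.5735, -0.1224

Euler on (x_1,x_2): x_1_{n+1} = x_1_n + h·x_1', x_2_{n+1} = x_2_n + h·x_2'.
0.400000: (1.340000, -0.100000); f=(0.972840, -0.093460) → (1.573482, -0.122430)
(x_1(0.64), x_2(0.64)) ≈ (1.5735, -0.1224)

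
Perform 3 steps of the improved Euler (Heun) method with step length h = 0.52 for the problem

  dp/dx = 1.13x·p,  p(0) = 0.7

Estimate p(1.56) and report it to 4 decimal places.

Heun: k1 = f(x_n, p_n); k2 = f(x_n + h, p_n + h·k1); p_{n+1} = p_n + (h/2)·(k1 + k2).
x=0.000000, p=0.700000:
  k1 = f(0.000000, 0.700000) = 0.000000
  k2 = f(0.520000, 0.700000) = 0.411320
  p ← 0.700000 + (0.52/2)·(0.000000 + 0.411320) = 0.806943
x=0.520000, p=0.806943:
  k1 = f(0.520000, 0.806943) = 0.474160
  k2 = f(1.040000, 1.053506) = 1.238081
  p ← 0.806943 + (0.52/2)·(0.474160 + 1.238081) = 1.252126
x=1.040000, p=1.252126:
  k1 = f(1.040000, 1.252126) = 1.471498
  k2 = f(1.560000, 2.017305) = 3.556105
  p ← 1.252126 + (0.52/2)·(1.471498 + 3.556105) = 2.559302
p(1.56) ≈ 2.5593

2.5593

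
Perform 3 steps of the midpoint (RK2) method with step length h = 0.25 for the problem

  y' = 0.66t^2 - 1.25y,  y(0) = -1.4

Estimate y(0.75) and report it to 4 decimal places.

Midpoint: k1 = f(t_n, y_n); k2 = f(t_n + h/2, y_n + (h/2)·k1); y_{n+1} = y_n + h·k2.
t=0.000000, y=-1.400000:
  k1 = f(0.000000, -1.400000) = 1.750000
  k2 = f(0.125000, -1.181250) = 1.486875
  y ← -1.400000 + 0.25·1.486875 = -1.028281
t=0.250000, y=-1.028281:
  k1 = f(0.250000, -1.028281) = 1.326602
  k2 = f(0.375000, -0.862456) = 1.170883
  y ← -1.028281 + 0.25·1.170883 = -0.735561
t=0.500000, y=-0.735561:
  k1 = f(0.500000, -0.735561) = 1.084451
  k2 = f(0.625000, -0.600004) = 1.007818
  y ← -0.735561 + 0.25·1.007818 = -0.483606
y(0.75) ≈ -0.4836

-0.4836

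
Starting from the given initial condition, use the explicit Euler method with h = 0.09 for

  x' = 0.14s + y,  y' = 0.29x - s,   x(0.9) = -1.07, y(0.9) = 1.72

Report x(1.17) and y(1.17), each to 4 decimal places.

-0.5979, 1.3817

Euler on (x,y): x_{n+1} = x_n + h·x', y_{n+1} = y_n + h·y'.
0.900000: (-1.070000, 1.720000); f=(1.846000, -1.210300) → (-0.903860, 1.611073)
0.990000: (-0.903860, 1.611073); f=(1.749673, -1.252119) → (-0.746389, 1.498382)
1.080000: (-0.746389, 1.498382); f=(1.649582, -1.296453) → (-0.597927, 1.381701)
(x(1.17), y(1.17)) ≈ (-0.5979, 1.3817)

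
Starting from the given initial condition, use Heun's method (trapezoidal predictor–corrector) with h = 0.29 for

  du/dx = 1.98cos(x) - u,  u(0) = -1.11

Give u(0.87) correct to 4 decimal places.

0.4819

Heun: k1 = f(x_n, u_n); k2 = f(x_n + h, u_n + h·k1); u_{n+1} = u_n + (h/2)·(k1 + k2).
x=0.000000, u=-1.110000:
  k1 = f(0.000000, -1.110000) = 3.090000
  k2 = f(0.290000, -0.213900) = 2.111223
  u ← -1.110000 + (0.29/2)·(3.090000 + 2.111223) = -0.355823
x=0.290000, u=-0.355823:
  k1 = f(0.290000, -0.355823) = 2.253146
  k2 = f(0.580000, 0.297590) = 1.358607
  u ← -0.355823 + (0.29/2)·(2.253146 + 1.358607) = 0.167881
x=0.580000, u=0.167881:
  k1 = f(0.580000, 0.167881) = 1.488315
  k2 = f(0.870000, 0.599493) = 0.677264
  u ← 0.167881 + (0.29/2)·(1.488315 + 0.677264) = 0.481890
u(0.87) ≈ 0.4819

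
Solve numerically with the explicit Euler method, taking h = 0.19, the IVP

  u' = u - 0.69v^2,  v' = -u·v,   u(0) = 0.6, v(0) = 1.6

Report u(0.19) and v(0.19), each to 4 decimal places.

Euler on (u,v): u_{n+1} = u_n + h·u', v_{n+1} = v_n + h·v'.
0.000000: (0.600000, 1.600000); f=(-1.166400, -0.960000) → (0.378384, 1.417600)
(u(0.19), v(0.19)) ≈ (0.3784, 1.4176)

0.3784, 1.4176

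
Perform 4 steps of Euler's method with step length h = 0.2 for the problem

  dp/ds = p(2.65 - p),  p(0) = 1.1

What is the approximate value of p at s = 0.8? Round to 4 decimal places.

2.3292

Euler: p_{n+1} = p_n + h·f(s_n, p_n).
s=0.000000, p=1.100000: f=1.705000 → p ← 1.100000 + 0.2·1.705000 = 1.441000
s=0.200000, p=1.441000: f=1.742169 → p ← 1.441000 + 0.2·1.742169 = 1.789434
s=0.400000, p=1.789434: f=1.539926 → p ← 1.789434 + 0.2·1.539926 = 2.097419
s=0.600000, p=2.097419: f=1.158994 → p ← 2.097419 + 0.2·1.158994 = 2.329218
p(0.8) ≈ 2.3292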